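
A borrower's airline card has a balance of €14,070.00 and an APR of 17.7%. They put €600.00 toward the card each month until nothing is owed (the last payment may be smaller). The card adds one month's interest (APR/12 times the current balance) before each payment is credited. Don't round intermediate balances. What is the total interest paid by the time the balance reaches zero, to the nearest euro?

€3,324

Monthly rate r = 17.7%/12 = 1.475% = 0.01475.
Payoff takes n = ⌈−ln(1 − rB₀/P)/ln(1+r)⌉ = ⌈28.990⌉ = 29 payments; the last is €593.89.
Total paid = 28·€600.00 + €593.89 = €17,393.89.
Total interest = total paid − principal = €17,393.89 − €14,070.00 = €3,323.89.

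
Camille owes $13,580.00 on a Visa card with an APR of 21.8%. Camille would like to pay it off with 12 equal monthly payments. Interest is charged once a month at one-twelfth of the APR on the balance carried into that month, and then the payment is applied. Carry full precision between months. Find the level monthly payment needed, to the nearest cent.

$1,269.70

Monthly rate r = 21.8%/12 = 1.81667% = 0.0181667.
Level-payment amortization: P = B₀·r / (1 − (1+r)^(−n)) = 13580.00·0.0181667 / (1 − 1.01817^(−12)).
Denominator 1 − (1+r)^(−12) = 0.194299741.
P = 246.703 / 0.194299741 ≈ 1269.70.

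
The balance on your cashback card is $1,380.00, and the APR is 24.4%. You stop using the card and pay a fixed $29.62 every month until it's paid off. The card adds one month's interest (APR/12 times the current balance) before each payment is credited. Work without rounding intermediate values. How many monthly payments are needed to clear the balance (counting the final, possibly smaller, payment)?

Monthly rate r = 24.4%/12 = 2.03333% = 0.0203333.
Recurrence: B ← B·(1+r) − $29.62.
Month 1: interest $28.06; balance after payment $1,378.44.
Month 2: interest $28.03; balance after payment $1,376.85.
Closed form: n = −ln(1 − rB₀/P)/ln(1+r) = −ln(0.052667)/ln(1.02033) ≈ 146.242, so the balance reaches zero during payment 147.

147 months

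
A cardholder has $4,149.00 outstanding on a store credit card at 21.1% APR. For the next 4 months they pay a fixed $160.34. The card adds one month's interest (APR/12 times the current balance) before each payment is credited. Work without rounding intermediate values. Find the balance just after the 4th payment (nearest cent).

Monthly rate r = 21.1%/12 = 1.75833% = 0.0175833.
Each month: B ← B·(1+r) − $160.34.
Month 1: interest $72.95; balance after payment $4,061.61.
Month 2: interest $71.42; balance after payment $3,972.69.
Month 3: interest $69.85; balance after payment $3,882.20.
Month 4: interest $68.26; balance after payment $3,790.13.

$3,790.13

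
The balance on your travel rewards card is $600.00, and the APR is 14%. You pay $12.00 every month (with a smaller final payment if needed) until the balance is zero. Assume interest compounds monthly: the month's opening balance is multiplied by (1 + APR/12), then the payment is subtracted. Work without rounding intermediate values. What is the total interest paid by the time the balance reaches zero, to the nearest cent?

Monthly rate r = 14%/12 = 1.16667% = 0.0116667.
Payoff takes n = ⌈−ln(1 − rB₀/P)/ln(1+r)⌉ = ⌈75.477⌉ = 76 payments; the last is $5.74.
Total paid = 75·$12.00 + $5.74 = $905.74.
Total interest = total paid − principal = $905.74 − $600.00 = $305.74.

$305.74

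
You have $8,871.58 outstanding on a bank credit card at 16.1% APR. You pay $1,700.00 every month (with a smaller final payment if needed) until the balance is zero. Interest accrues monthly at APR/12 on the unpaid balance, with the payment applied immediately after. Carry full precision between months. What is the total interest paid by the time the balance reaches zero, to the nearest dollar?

$390

Monthly rate r = 16.1%/12 = 1.34167% = 0.0134167.
Payoff takes n = ⌈−ln(1 − rB₀/P)/ln(1+r)⌉ = ⌈5.446⌉ = 6 payments; the last is $761.82.
Total paid = 5·$1,700.00 + $761.82 = $9,261.82.
Total interest = total paid − principal = $9,261.82 − $8,871.58 = $390.24.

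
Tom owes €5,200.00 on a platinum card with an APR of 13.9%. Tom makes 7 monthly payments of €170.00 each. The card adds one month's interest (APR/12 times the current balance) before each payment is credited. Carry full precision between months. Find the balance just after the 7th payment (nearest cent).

€4,404.41

Monthly rate r = 13.9%/12 = 1.15833% = 0.0115833.
Each month: B ← B·(1+r) − €170.00.
Month 1: interest €60.23; balance after payment €5,090.23.
Month 2: interest €58.96; balance after payment €4,979.20.
Month 3: interest €57.68; balance after payment €4,866.87.
Month 4: interest €56.37; balance after payment €4,753.25.
Month 5: interest €55.06; balance after payment €4,638.30.
Month 6: interest €53.73; balance after payment €4,522.03.
Month 7: interest €52.38; balance after payment €4,404.41.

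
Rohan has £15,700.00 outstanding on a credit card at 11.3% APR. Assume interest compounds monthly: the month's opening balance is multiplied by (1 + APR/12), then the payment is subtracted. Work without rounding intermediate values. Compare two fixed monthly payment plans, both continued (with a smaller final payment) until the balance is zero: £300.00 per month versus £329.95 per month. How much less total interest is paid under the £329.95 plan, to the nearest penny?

Monthly rate r = 11.3%/12 = 0.941667% = 0.00941667.
At £300.00/mo: n = ⌈−ln(1 − rB₀/P)/ln(1+r)⌉ = 73 payments (last £129.44); total interest = total paid − £15,700.00 = £6,029.44.
At £329.95/mo: 64 payments (last £136.44); total interest £5,223.29.
Interest saved = £6,029.44 − £5,223.29 = £806.15.

£806.15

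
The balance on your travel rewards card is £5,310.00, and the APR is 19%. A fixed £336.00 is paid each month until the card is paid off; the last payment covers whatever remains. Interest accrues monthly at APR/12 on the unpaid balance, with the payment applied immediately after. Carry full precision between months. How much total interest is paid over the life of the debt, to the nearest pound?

£850

Monthly rate r = 19%/12 = 1.58333% = 0.0158333.
Payoff takes n = ⌈−ln(1 − rB₀/P)/ln(1+r)⌉ = ⌈18.332⌉ = 19 payments; the last is £112.07.
Total paid = 18·£336.00 + £112.07 = £6,160.07.
Total interest = total paid − principal = £6,160.07 − £5,310.00 = £850.07.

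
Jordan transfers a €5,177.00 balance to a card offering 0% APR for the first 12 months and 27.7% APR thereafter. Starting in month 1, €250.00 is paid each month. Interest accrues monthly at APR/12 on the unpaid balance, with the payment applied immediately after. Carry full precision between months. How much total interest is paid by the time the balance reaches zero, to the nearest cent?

€281.73

Promo months 1–12 at r₀ = 0%/12 = 0; months 13+ at r₁ = 27.7%/12 = 0.0230833.
After month 12 (no interest yet): B = €5,177.00 − 12·€250.00 = €2,177.00.
Then at r₁ with €250.00/mo: n₂ = −ln(1 − r₁·B/P)/ln(1+r₁) ≈ 9.83 → 10 more payments.
Total paid = 21·€250.00 + €208.73 = €5,458.73; interest = €5,458.73 − €5,177.00 = €281.73.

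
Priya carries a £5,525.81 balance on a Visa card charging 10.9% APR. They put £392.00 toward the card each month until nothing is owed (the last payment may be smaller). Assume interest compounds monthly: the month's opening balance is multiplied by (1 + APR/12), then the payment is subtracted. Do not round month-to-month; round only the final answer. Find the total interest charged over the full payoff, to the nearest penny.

Monthly rate r = 10.9%/12 = 0.908333% = 0.00908333.
Payoff takes n = ⌈−ln(1 − rB₀/P)/ln(1+r)⌉ = ⌈15.153⌉ = 16 payments; the last is £60.06.
Total paid = 15·£392.00 + £60.06 = £5,940.06.
Total interest = total paid − principal = £5,940.06 − £5,525.81 = £414.25.

£414.25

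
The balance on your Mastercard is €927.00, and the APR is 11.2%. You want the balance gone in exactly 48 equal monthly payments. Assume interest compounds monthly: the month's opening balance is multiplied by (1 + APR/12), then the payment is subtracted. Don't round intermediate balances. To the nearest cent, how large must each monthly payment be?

€24.05

Monthly rate r = 11.2%/12 = 0.933333% = 0.00933333.
Level-payment amortization: P = B₀·r / (1 − (1+r)^(−n)) = 927.00·0.00933333 / (1 − 1.00933^(−48)).
Denominator 1 − (1+r)^(−48) = 0.359766453.
P = 8.652 / 0.359766453 ≈ 24.05.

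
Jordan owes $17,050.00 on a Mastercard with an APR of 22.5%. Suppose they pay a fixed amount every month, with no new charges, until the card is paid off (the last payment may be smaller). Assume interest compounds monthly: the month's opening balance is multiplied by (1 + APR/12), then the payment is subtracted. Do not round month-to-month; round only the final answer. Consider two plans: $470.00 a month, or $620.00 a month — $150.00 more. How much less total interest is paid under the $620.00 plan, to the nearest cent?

$4,650.46

Monthly rate r = 22.5%/12 = 1.875% = 0.01875.
At $470.00/mo: n = ⌈−ln(1 − rB₀/P)/ln(1+r)⌉ = 62 payments (last $174.50); total interest = total paid − $17,050.00 = $11,794.50.
At $620.00/mo: 40 payments (last $14.04); total interest $7,144.04.
Interest saved = $11,794.50 − $7,144.04 = $4,650.46.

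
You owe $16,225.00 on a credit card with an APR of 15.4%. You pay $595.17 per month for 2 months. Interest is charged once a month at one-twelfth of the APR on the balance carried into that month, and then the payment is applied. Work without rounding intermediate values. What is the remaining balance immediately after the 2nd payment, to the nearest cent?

Monthly rate r = 15.4%/12 = 1.28333% = 0.0128333.
Each month: B ← B·(1+r) − $595.17.
Month 1: interest $208.22; balance after payment $15,838.05.
Month 2: interest $203.25; balance after payment $15,446.14.

$15,446.14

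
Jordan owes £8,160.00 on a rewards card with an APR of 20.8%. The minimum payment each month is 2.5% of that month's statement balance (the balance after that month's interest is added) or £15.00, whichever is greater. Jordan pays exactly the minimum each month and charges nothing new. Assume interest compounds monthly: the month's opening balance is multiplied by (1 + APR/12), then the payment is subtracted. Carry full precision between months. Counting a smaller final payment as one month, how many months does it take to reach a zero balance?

390 months

Monthly rate r = 20.8%/12 = 1.73333% = 0.0173333.
While 2.5% of the post-interest balance exceeds £15.00, each month B ← (B·(1+r))·(1 − 0.025), i.e. B shrinks by the factor (1+r)·0.975 = 0.9919.
This holds for months 1–324. Entering month 325 the balance is £585.18; 2.5% of the post-interest balance is now below £15.00, so the flat £15.00 minimum applies from here.
From month 325 a fixed £15.00 at rate r clears £585.18 in 66 more payments. Total: 324 + 66 = 390 months.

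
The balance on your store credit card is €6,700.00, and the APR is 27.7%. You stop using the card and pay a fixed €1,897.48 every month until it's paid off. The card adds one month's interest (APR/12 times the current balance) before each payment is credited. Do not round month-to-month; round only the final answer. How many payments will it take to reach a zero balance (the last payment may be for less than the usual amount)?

Monthly rate r = 27.7%/12 = 2.30833% = 0.0230833.
Recurrence: B ← B·(1+r) − €1,897.48.
Month 1: interest €154.66; balance after payment €4,957.18.
Month 2: interest €114.43; balance after payment €3,174.13.
Month 3: interest €73.27; balance after payment €1,349.92.
Month 4: interest €31.16; balance after payment €0.00.

4 payments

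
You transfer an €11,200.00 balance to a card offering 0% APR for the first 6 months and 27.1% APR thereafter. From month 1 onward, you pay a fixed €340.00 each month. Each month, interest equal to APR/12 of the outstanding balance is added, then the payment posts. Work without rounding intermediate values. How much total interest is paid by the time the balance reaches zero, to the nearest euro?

Promo months 1–6 at r₀ = 0%/12 = 0; months 7+ at r₁ = 27.1%/12 = 0.0225833.
After month 6 (no interest yet): B = €11,200.00 − 6·€340.00 = €9,160.00.
Then at r₁ with €340.00/mo: n₂ = −ln(1 − r₁·B/P)/ln(1+r₁) ≈ 41.98 → 42 more payments.
Total paid = 47·€340.00 + €334.29 = €16,314.29; interest = €16,314.29 − €11,200.00 = €5,114.29.

€5,114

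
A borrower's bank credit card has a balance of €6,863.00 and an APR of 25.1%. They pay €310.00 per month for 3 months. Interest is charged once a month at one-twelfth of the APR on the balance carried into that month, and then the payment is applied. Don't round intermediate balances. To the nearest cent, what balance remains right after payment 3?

Monthly rate r = 25.1%/12 = 2.09167% = 0.0209167.
Each month: B ← B·(1+r) − €310.00.
Month 1: interest €143.55; balance after payment €6,696.55.
Month 2: interest €140.07; balance after payment €6,526.62.
Month 3: interest €136.52; balance after payment €6,353.14.

€6,353.14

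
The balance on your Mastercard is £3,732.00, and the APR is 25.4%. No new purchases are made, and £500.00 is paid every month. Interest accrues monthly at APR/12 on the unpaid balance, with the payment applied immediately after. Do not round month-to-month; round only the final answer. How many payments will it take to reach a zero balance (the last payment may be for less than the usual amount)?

Monthly rate r = 25.4%/12 = 2.11667% = 0.0211667.
Recurrence: B ← B·(1+r) − £500.00.
Month 1: interest £78.99; balance after payment £3,310.99.
Month 2: interest £70.08; balance after payment £2,881.08.
Closed form: n = −ln(1 − rB₀/P)/ln(1+r) = −ln(0.84201)/ln(1.02117) ≈ 8.210, so the balance reaches zero during payment 9.

9 months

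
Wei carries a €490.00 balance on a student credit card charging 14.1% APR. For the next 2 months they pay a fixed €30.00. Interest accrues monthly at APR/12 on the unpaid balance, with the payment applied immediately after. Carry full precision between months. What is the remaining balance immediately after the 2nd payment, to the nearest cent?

Monthly rate r = 14.1%/12 = 1.175% = 0.01175.
Each month: B ← B·(1+r) − €30.00.
Month 1: interest €5.76; balance after payment €465.76.
Month 2: interest €5.47; balance after payment €441.23.

€441.23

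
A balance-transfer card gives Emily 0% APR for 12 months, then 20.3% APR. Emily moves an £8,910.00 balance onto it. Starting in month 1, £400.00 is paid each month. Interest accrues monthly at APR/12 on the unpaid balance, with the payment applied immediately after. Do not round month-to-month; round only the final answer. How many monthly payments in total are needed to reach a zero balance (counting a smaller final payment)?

Promo months 1–12 at r₀ = 0%/12 = 0; months 13+ at r₁ = 20.3%/12 = 0.0169167.
After month 12 (no interest yet): B = £8,910.00 − 12·£400.00 = £4,110.00.
Then at r₁ with £400.00/mo: n₂ = −ln(1 − r₁·B/P)/ln(1+r₁) ≈ 11.38 → 12 more payments.

24 months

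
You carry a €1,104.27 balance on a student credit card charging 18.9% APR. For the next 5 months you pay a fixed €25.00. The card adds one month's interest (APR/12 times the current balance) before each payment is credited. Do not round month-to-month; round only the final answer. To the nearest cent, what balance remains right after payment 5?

€1,065.01

Monthly rate r = 18.9%/12 = 1.575% = 0.01575.
Each month: B ← B·(1+r) − €25.00.
Month 1: interest €17.39; balance after payment €1,096.66.
Month 2: interest €17.27; balance after payment €1,088.93.
Month 3: interest €17.15; balance after payment €1,081.09.
Month 4: interest €17.03; balance after payment €1,073.11.
Month 5: interest €16.90; balance after payment €1,065.01.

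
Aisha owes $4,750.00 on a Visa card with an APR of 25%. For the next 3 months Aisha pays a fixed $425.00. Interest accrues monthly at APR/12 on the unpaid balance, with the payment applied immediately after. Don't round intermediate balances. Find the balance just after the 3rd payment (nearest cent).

Monthly rate r = 25%/12 = 2.08333% = 0.0208333.
Each month: B ← B·(1+r) − $425.00.
Month 1: interest $98.96; balance after payment $4,423.96.
Month 2: interest $92.17; balance after payment $4,091.12.
Month 3: interest $85.23; balance after payment $3,751.36.

$3,751.36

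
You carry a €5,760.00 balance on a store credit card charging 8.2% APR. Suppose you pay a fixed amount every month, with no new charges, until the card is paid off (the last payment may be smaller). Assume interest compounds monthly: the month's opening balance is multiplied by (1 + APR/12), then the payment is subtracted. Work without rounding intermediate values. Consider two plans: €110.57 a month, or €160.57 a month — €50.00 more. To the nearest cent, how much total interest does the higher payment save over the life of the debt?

€513.83

Monthly rate r = 8.2%/12 = 0.683333% = 0.00683333.
At €110.57/mo: n = ⌈−ln(1 − rB₀/P)/ln(1+r)⌉ = 65 payments (last €67.79); total interest = total paid − €5,760.00 = €1,384.27.
At €160.57/mo: 42 payments (last €47.07); total interest €870.44.
Interest saved = €1,384.27 − €870.44 = €513.83.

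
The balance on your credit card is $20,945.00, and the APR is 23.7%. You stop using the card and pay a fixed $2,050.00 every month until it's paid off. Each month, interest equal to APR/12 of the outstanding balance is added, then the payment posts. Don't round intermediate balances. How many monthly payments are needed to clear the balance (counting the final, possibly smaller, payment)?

Monthly rate r = 23.7%/12 = 1.975% = 0.01975.
Recurrence: B ← B·(1+r) − $2,050.00.
Month 1: interest $413.66; balance after payment $19,308.66.
Month 2: interest $381.35; balance after payment $17,640.01.
Closed form: n = −ln(1 − rB₀/P)/ln(1+r) = −ln(0.79821)/ln(1.01975) ≈ 11.524, so the balance reaches zero during payment 12.

12 months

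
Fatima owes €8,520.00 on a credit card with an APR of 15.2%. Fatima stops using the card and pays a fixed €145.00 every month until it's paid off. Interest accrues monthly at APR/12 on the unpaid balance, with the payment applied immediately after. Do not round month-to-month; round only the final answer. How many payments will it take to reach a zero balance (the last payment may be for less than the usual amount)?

Monthly rate r = 15.2%/12 = 1.26667% = 0.0126667.
Recurrence: B ← B·(1+r) − €145.00.
Month 1: interest €107.92; balance after payment €8,482.92.
Month 2: interest €107.45; balance after payment €8,445.37.
Closed form: n = −ln(1 − rB₀/P)/ln(1+r) = −ln(0.25572)/ln(1.01267) ≈ 108.337, so the balance reaches zero during payment 109.

109 payments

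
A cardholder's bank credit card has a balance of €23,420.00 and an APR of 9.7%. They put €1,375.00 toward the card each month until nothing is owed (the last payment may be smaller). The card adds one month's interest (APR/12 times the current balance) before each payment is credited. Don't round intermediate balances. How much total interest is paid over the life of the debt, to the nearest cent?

€1,880.45

Monthly rate r = 9.7%/12 = 0.808333% = 0.00808333.
Payoff takes n = ⌈−ln(1 − rB₀/P)/ln(1+r)⌉ = ⌈18.399⌉ = 19 payments; the last is €550.45.
Total paid = 18·€1,375.00 + €550.45 = €25,300.45.
Total interest = total paid − principal = €25,300.45 − €23,420.00 = €1,880.45.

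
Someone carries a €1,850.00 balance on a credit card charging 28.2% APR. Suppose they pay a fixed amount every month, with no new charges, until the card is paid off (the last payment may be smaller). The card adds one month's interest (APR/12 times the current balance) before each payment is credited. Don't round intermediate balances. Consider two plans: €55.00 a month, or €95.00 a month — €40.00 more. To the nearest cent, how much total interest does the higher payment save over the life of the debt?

€1,198.12

Monthly rate r = 28.2%/12 = 2.35% = 0.0235.
At €55.00/mo: n = ⌈−ln(1 − rB₀/P)/ln(1+r)⌉ = 68 payments (last €15.59); total interest = total paid − €1,850.00 = €1,850.59.
At €95.00/mo: 27 payments (last €32.47); total interest €652.47.
Interest saved = €1,850.59 − €652.47 = €1,198.12.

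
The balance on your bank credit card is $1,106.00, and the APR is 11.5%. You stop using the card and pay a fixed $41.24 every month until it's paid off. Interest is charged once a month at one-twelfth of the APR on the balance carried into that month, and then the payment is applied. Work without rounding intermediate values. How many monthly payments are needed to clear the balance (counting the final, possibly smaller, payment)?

32 payments

Monthly rate r = 11.5%/12 = 0.958333% = 0.00958333.
Recurrence: B ← B·(1+r) − $41.24.
Month 1: interest $10.60; balance after payment $1,075.36.
Month 2: interest $10.31; balance after payment $1,044.42.
Closed form: n = −ln(1 − rB₀/P)/ln(1+r) = −ln(0.74299)/ln(1.00958) ≈ 31.147, so the balance reaches zero during payment 32.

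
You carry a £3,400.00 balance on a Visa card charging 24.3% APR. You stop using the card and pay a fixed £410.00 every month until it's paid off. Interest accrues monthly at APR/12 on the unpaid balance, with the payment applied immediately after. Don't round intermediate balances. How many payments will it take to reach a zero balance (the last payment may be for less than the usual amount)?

10 months

Monthly rate r = 24.3%/12 = 2.025% = 0.02025.
Recurrence: B ← B·(1+r) − £410.00.
Month 1: interest £68.85; balance after payment £3,058.85.
Month 2: interest £61.94; balance after payment £2,710.79.
Closed form: n = −ln(1 − rB₀/P)/ln(1+r) = −ln(0.83207)/ln(1.02025) ≈ 9.170, so the balance reaches zero during payment 10.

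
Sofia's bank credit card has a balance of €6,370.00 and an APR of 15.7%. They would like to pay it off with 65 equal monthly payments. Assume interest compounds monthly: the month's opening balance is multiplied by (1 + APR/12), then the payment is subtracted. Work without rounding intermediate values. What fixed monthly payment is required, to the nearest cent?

€146.11

Monthly rate r = 15.7%/12 = 1.30833% = 0.0130833.
Level-payment amortization: P = B₀·r / (1 − (1+r)^(−n)) = 6370.00·0.0130833 / (1 − 1.01308^(−65)).
Denominator 1 − (1+r)^(−65) = 0.570400361.
P = 83.3408 / 0.570400361 ≈ 146.11.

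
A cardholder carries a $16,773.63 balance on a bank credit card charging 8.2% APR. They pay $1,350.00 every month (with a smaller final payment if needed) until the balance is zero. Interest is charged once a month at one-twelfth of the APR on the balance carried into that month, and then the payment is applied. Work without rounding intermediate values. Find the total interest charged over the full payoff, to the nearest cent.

$815.08

Monthly rate r = 8.2%/12 = 0.683333% = 0.00683333.
Payoff takes n = ⌈−ln(1 − rB₀/P)/ln(1+r)⌉ = ⌈13.029⌉ = 14 payments; the last is $38.71.
Total paid = 13·$1,350.00 + $38.71 = $17,588.71.
Total interest = total paid − principal = $17,588.71 − $16,773.63 = $815.08.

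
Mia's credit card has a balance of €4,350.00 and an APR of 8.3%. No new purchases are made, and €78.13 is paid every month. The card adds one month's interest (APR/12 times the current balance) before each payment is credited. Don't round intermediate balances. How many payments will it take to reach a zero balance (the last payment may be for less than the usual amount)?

71 months

Monthly rate r = 8.3%/12 = 0.691667% = 0.00691667.
Recurrence: B ← B·(1+r) − €78.13.
Month 1: interest €30.09; balance after payment €4,301.96.
Month 2: interest €29.76; balance after payment €4,253.58.
Closed form: n = −ln(1 − rB₀/P)/ln(1+r) = −ln(0.6149)/ln(1.00692) ≈ 70.550, so the balance reaches zero during payment 71.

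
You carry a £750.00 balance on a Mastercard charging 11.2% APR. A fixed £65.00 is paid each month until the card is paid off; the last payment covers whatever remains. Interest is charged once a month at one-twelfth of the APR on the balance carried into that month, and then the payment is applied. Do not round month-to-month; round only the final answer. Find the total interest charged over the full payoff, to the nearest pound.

Monthly rate r = 11.2%/12 = 0.933333% = 0.00933333.
Payoff takes n = ⌈−ln(1 − rB₀/P)/ln(1+r)⌉ = ⌈12.265⌉ = 13 payments; the last is £17.30.
Total paid = 12·£65.00 + £17.30 = £797.30.
Total interest = total paid − principal = £797.30 − £750.00 = £47.30.

£47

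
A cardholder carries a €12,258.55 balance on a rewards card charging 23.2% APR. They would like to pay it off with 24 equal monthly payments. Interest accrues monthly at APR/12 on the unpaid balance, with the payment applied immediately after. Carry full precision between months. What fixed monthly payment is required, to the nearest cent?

Monthly rate r = 23.2%/12 = 1.93333% = 0.0193333.
Level-payment amortization: P = B₀·r / (1 − (1+r)^(−n)) = 12258.55·0.0193333 / (1 − 1.01933^(−24)).
Denominator 1 − (1+r)^(−24) = 0.368445888.
P = 236.999 / 0.368445888 ≈ 643.24.

€643.24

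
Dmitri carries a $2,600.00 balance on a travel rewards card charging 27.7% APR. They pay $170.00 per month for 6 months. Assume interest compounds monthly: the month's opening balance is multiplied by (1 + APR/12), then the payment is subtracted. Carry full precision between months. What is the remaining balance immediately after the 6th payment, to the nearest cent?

$1,900.83

Monthly rate r = 27.7%/12 = 2.30833% = 0.0230833.
Each month: B ← B·(1+r) − $170.00.
Month 1: interest $60.02; balance after payment $2,490.02.
Month 2: interest $57.48; balance after payment $2,377.49.
Month 3: interest $54.88; balance after payment $2,262.38.
Month 4: interest $52.22; balance after payment $2,144.60.
Month 5: interest $49.50; balance after payment $2,024.10.
Month 6: interest $46.72; balance after payment $1,900.83.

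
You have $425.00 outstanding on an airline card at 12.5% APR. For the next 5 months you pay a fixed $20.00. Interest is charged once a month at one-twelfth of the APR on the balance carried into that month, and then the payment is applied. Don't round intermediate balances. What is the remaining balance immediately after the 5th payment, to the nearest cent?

Monthly rate r = 12.5%/12 = 1.04167% = 0.0104167.
Each month: B ← B·(1+r) − $20.00.
Month 1: interest $4.43; balance after payment $409.43.
Month 2: interest $4.26; balance after payment $393.69.
Month 3: interest $4.10; balance after payment $377.79.
Month 4: interest $3.94; balance after payment $361.73.
Month 5: interest $3.77; balance after payment $345.50.

$345.50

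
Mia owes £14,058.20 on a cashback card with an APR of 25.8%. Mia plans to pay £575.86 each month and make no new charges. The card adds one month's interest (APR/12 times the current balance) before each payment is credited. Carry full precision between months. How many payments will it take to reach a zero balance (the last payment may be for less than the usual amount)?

Monthly rate r = 25.8%/12 = 2.15% = 0.0215.
Recurrence: B ← B·(1+r) − £575.86.
Month 1: interest £302.25; balance after payment £13,784.59.
Month 2: interest £296.37; balance after payment £13,505.10.
Closed form: n = −ln(1 − rB₀/P)/ln(1+r) = −ln(0.47513)/ln(1.0215) ≈ 34.983, so the balance reaches zero during payment 35.

35 months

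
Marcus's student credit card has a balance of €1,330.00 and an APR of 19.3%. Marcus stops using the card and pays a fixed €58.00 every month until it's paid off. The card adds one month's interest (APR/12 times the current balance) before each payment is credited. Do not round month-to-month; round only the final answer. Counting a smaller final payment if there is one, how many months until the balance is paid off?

29 payments

Monthly rate r = 19.3%/12 = 1.60833% = 0.0160833.
Recurrence: B ← B·(1+r) − €58.00.
Month 1: interest €21.39; balance after payment €1,293.39.
Month 2: interest €20.80; balance after payment €1,256.19.
Closed form: n = −ln(1 − rB₀/P)/ln(1+r) = −ln(0.63119)/ln(1.01608) ≈ 28.839, so the balance reaches zero during payment 29.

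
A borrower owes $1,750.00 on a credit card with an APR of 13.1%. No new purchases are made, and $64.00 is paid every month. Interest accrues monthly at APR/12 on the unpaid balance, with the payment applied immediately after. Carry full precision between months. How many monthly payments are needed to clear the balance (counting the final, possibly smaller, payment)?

33 months

Monthly rate r = 13.1%/12 = 1.09167% = 0.0109167.
Recurrence: B ← B·(1+r) − $64.00.
Month 1: interest $19.10; balance after payment $1,705.10.
Month 2: interest $18.61; balance after payment $1,659.72.
Closed form: n = −ln(1 − rB₀/P)/ln(1+r) = −ln(0.7015)/ln(1.01092) ≈ 32.654, so the balance reaches zero during payment 33.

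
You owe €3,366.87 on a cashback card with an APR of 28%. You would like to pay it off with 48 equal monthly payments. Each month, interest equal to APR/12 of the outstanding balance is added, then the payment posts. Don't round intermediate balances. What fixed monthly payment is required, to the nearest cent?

Monthly rate r = 28%/12 = 2.33333% = 0.0233333.
Level-payment amortization: P = B₀·r / (1 − (1+r)^(−n)) = 3366.87·0.0233333 / (1 − 1.02333^(−48)).
Denominator 1 − (1+r)^(−48) = 0.669494871.
P = 78.5603 / 0.669494871 ≈ 117.34.

€117.34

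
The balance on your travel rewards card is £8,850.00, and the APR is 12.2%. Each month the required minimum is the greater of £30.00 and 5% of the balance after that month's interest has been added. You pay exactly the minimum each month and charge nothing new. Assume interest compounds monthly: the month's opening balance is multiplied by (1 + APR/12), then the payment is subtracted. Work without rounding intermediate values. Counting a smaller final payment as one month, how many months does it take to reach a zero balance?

Monthly rate r = 12.2%/12 = 1.01667% = 0.0101667.
While 5% of the post-interest balance exceeds £30.00, each month B ← (B·(1+r))·(1 − 0.05), i.e. B shrinks by the factor (1+r)·0.95 = 0.95966.
This holds for months 1–66. Entering month 67 the balance is £584.31; 5% of the post-interest balance is now below £30.00, so the flat £30.00 minimum applies from here.
From month 67 a fixed £30.00 at rate r clears £584.31 in 22 more payments. Total: 66 + 22 = 88 months.

88 months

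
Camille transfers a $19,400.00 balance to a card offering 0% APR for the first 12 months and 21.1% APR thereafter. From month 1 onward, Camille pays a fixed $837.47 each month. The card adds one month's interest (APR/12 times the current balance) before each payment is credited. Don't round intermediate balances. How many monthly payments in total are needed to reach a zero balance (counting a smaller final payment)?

Promo months 1–12 at r₀ = 0%/12 = 0; months 13+ at r₁ = 21.1%/12 = 0.0175833.
After month 12 (no interest yet): B = $19,400.00 − 12·$837.47 = $9,350.36.
Then at r₁ with $837.47/mo: n₂ = −ln(1 − r₁·B/P)/ln(1+r₁) ≈ 12.54 → 13 more payments.

25 payments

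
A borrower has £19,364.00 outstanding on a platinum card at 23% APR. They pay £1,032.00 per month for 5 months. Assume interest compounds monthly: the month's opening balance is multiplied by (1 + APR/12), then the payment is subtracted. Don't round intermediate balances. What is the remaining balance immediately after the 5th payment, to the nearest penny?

£15,930.60

Monthly rate r = 23%/12 = 1.91667% = 0.0191667.
Each month: B ← B·(1+r) − £1,032.00.
Month 1: interest £371.14; balance after payment £18,703.14.
Month 2: interest £358.48; balance after payment £18,029.62.
Month 3: interest £345.57; balance after payment £17,343.19.
Month 4: interest £332.41; balance after payment £16,643.60.
Month 5: interest £319.00; balance after payment £15,930.60.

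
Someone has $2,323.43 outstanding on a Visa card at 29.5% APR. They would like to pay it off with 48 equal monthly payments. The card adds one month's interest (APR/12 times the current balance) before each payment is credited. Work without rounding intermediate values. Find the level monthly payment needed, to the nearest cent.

Monthly rate r = 29.5%/12 = 2.45833% = 0.0245833.
Level-payment amortization: P = B₀·r / (1 − (1+r)^(−n)) = 2323.43·0.0245833 / (1 − 1.02458^(−48)).
Denominator 1 − (1+r)^(−48) = 0.688304722.
P = 57.1177 / 0.688304722 ≈ 82.98.

$82.98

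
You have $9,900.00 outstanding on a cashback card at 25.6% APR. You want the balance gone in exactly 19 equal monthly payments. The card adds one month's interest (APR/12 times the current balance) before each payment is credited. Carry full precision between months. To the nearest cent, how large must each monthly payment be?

Monthly rate r = 25.6%/12 = 2.13333% = 0.0213333.
Level-payment amortization: P = B₀·r / (1 − (1+r)^(−n)) = 9900.00·0.0213333 / (1 − 1.02133^(−19)).
Denominator 1 − (1+r)^(−19) = 0.330397014.
P = 211.2 / 0.330397014 ≈ 639.23.

$639.23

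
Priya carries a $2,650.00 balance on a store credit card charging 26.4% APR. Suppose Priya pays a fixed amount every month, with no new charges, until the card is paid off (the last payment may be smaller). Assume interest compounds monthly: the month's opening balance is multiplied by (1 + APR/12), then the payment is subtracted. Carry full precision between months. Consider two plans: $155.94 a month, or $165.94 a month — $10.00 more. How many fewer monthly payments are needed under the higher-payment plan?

Monthly rate r = 26.4%/12 = 2.2% = 0.022.
At $155.94/mo: n = ⌈−ln(1 − rB₀/P)/ln(1+r)⌉ = 22 payments (last $80.63); total interest = total paid − $2,650.00 = $705.37.
At $165.94/mo: 20 payments (last $147.85); total interest $650.71.
Payments saved = 22 − 20 = 2.

2 fewer payments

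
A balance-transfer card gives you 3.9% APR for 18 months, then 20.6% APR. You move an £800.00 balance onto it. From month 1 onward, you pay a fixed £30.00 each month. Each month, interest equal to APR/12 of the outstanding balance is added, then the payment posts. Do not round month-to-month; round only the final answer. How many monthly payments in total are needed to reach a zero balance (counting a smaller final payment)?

29 payments

Promo months 1–18 at r₀ = 3.9%/12 = 0.00325; months 19+ at r₁ = 20.6%/12 = 0.0171667.
After month 18: iterate B ← B·(1+r₀) − £30.00 for 18 months → £292.94.
Then at r₁ with £30.00/mo: n₂ = −ln(1 − r₁·B/P)/ln(1+r₁) ≈ 10.78 → 11 more payments.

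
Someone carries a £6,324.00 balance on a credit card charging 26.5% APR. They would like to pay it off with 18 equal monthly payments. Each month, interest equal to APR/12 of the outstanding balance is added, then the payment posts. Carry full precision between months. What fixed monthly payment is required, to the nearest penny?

Monthly rate r = 26.5%/12 = 2.20833% = 0.0220833.
Level-payment amortization: P = B₀·r / (1 − (1+r)^(−n)) = 6324.00·0.0220833 / (1 − 1.02208^(−18)).
Denominator 1 − (1+r)^(−18) = 0.325089036.
P = 139.655 / 0.325089036 ≈ 429.59.

£429.59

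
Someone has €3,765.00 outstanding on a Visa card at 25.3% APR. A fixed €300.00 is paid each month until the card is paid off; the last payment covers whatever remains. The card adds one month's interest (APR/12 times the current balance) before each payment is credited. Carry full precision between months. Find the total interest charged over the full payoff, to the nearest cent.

Monthly rate r = 25.3%/12 = 2.10833% = 0.0210833.
Payoff takes n = ⌈−ln(1 − rB₀/P)/ln(1+r)⌉ = ⌈14.730⌉ = 15 payments; the last is €219.70.
Total paid = 14·€300.00 + €219.70 = €4,419.70.
Total interest = total paid − principal = €4,419.70 − €3,765.00 = €654.70.

€654.70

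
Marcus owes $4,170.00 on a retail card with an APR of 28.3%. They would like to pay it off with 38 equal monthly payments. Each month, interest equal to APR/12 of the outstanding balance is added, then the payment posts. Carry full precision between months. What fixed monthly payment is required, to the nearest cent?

$167.36

Monthly rate r = 28.3%/12 = 2.35833% = 0.0235833.
Level-payment amortization: P = B₀·r / (1 − (1+r)^(−n)) = 4170.00·0.0235833 / (1 − 1.02358^(−38)).
Denominator 1 − (1+r)^(−38) = 0.587600453.
P = 98.3425 / 0.587600453 ≈ 167.36.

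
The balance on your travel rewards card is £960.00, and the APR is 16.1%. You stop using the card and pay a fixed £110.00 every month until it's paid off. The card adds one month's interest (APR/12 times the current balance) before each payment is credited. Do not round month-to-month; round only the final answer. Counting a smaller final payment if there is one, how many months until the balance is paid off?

10 payments

Monthly rate r = 16.1%/12 = 1.34167% = 0.0134167.
Recurrence: B ← B·(1+r) − £110.00.
Month 1: interest £12.88; balance after payment £862.88.
Month 2: interest £11.58; balance after payment £764.46.
Closed form: n = −ln(1 − rB₀/P)/ln(1+r) = −ln(0.88291)/ln(1.01342) ≈ 9.344, so the balance reaches zero during payment 10.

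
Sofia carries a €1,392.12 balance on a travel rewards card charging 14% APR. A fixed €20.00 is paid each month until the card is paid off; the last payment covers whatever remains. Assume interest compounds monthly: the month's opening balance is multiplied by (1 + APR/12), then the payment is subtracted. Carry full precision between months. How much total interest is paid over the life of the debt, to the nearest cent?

€1,490.32

Monthly rate r = 14%/12 = 1.16667% = 0.0116667.
Payoff takes n = ⌈−ln(1 − rB₀/P)/ln(1+r)⌉ = ⌈144.122⌉ = 145 payments; the last is €2.44.
Total paid = 144·€20.00 + €2.44 = €2,882.44.
Total interest = total paid − principal = €2,882.44 − €1,392.12 = €1,490.32.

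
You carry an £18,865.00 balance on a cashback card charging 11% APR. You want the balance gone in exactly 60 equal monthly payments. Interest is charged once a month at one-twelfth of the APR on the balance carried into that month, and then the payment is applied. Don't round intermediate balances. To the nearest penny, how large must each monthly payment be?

£410.17

Monthly rate r = 11%/12 = 0.916667% = 0.00916667.
Level-payment amortization: P = B₀·r / (1 − (1+r)^(−n)) = 18865.00·0.00916667 / (1 − 1.00917^(−60)).
Denominator 1 − (1+r)^(−60) = 0.42160281.
P = 172.929 / 0.42160281 ≈ 410.17.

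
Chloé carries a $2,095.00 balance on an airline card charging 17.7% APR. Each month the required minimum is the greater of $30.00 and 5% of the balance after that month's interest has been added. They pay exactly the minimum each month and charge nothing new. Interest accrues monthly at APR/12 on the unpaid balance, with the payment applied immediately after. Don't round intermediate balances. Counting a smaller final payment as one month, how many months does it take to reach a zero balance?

58 months

Monthly rate r = 17.7%/12 = 1.475% = 0.01475.
While 5% of the post-interest balance exceeds $30.00, each month B ← (B·(1+r))·(1 − 0.05), i.e. B shrinks by the factor (1+r)·0.95 = 0.96401.
This holds for months 1–35. Entering month 36 the balance is $580.87; 5% of the post-interest balance is now below $30.00, so the flat $30.00 minimum applies from here.
From month 36 a fixed $30.00 at rate r clears $580.87 in 23 more payments. Total: 35 + 23 = 58 months.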